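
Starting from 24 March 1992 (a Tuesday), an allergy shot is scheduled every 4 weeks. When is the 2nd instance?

21 April 1992

The 2nd occurrence is 1 interval after the first: 1 × 28 = 28 days after 24 March 1992.
March has 31 days — 7 days to the end of March leaves 21.
21 days into April → 21 April 1992.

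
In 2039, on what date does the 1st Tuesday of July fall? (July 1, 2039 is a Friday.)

5 July 2039

July 2039 begins on a Friday, so the first Tuesday is July 5 (4 days later).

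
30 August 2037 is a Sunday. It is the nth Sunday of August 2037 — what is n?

5th

Day 30 falls in week ⌈30/7⌉ of the month.
Days 1–7 hold the 1st Sunday, 8–14 the 2nd, 15–21 the 3rd, 22–28 the 4th, 29–31 the 5th.
30 is in the range for the 5th.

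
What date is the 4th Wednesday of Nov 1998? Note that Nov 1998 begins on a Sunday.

Nov 1998 begins on a Sunday, so the first Wednesday is Nov 4 (3 days later).
The 4th Wednesday is 3 weeks later: 4 + 21 = 25.

Nov 25, 1998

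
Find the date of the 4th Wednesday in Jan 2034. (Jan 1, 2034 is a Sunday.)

Jan 2034 begins on a Sunday, so the first Wednesday is Jan 4 (3 days later).
The 4th Wednesday is 3 weeks later: 4 + 21 = 25.

Jan 25, 2034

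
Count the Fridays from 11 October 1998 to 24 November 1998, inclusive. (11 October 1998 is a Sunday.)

6

11 October 1998 is a Sunday; the first Friday on or after it is 16 October 1998 (5 days later).
From 16 October 1998 to 24 November 1998: 15 + 24 = 39 days (rest of October, November).
39 ÷ 7 = 5 full weeks with remainder 4, so 5 more Fridays after the first → 6.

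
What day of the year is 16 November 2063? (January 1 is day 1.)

Days in months before November: 31 + 28 + 31 + 30 + 31 + 30 + 31 + 31 + 30 + 31 = 304.
Plus 16 days into November → day 320.

320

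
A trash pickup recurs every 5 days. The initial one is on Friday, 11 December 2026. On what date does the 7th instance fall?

The 7th occurrence is 6 intervals after the first: 6 × 5 = 30 days after 11 December 2026.
December has 31 days — 20 days to the end of December leaves 10.
10 days into January → 10 January 2027.

10 January 2027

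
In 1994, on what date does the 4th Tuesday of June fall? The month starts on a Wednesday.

June 1994 begins on a Wednesday, so the first Tuesday is June 7 (6 days later).
The 4th Tuesday is 3 weeks later: 7 + 21 = 28.

1994-06-28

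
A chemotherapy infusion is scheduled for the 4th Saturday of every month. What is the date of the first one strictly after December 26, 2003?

December 27, 2003

December 2003 starts on a Monday; its first Saturday is the 6th, so the 4th Saturday is the 27th — December 27, 2003.
December 27, 2003 is after December 26, 2003, so that is the next one.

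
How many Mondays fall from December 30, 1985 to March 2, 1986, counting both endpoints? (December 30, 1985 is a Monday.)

December 30, 1985 is a Monday; the first Monday on or after it is December 30, 1985.
From December 30, 1985 to March 2, 1986: 1 + 31 + 28 + 2 = 62 days (rest of December, January, February, March).
62 ÷ 7 = 8 full weeks with remainder 6, so 8 more Mondays after the first → 9.

9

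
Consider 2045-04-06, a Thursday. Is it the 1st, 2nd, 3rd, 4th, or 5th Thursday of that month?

1st

Day 6 falls in week ⌈6/7⌉ of the month.
Days 1–7 hold the 1st Thursday, 8–14 the 2nd, 15–21 the 3rd, 22–28 the 4th, 29–31 the 5th.
6 is in the range for the 1st.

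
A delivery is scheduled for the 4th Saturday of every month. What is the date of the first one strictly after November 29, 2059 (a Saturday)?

December 27, 2059

November 2059 starts on a Saturday; its first Saturday is the 1st, so the 4th Saturday is the 22nd — November 22, 2059.
That is not after November 29, 2059, so look at December 2059.
December 2059 starts on a Monday; its first Saturday is the 6th, so the 4th Saturday is the 27th — December 27, 2059.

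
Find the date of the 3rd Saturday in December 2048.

2048-12-19

December 2048 begins on a Tuesday, so the first Saturday is December 5 (4 days later).
The 3rd Saturday is 2 weeks later: 5 + 14 = 19.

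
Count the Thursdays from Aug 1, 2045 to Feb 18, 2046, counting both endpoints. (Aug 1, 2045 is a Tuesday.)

29

Aug 1, 2045 is a Tuesday; the first Thursday on or after it is Aug 3, 2045 (2 days later).
From Aug 3, 2045 to Feb 18, 2046: 28 + 30 + 31 + 30 + 31 + 31 + 18 = 199 days (rest of Aug, Sep, Oct, Nov, Dec, Jan, Feb).
199 ÷ 7 = 28 full weeks with remainder 3, so 28 more Thursdays after the first → 29.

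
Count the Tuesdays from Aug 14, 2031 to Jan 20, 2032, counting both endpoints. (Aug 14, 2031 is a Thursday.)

Aug 14, 2031 is a Thursday; the first Tuesday on or after it is Aug 19, 2031 (5 days later).
From Aug 19, 2031 to Jan 20, 2032: 12 + 30 + 31 + 30 + 31 + 20 = 154 days (rest of Aug, Sep, Oct, Nov, Dec, Jan).
154 ÷ 7 = 22 full weeks with remainder 0, so 22 more Tuesdays after the first → 23.

23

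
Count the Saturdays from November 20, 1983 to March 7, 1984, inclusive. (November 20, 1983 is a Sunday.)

November 20, 1983 is a Sunday; the first Saturday on or after it is November 26, 1983 (6 days later).
From November 26, 1983 to March 7, 1984: 4 + 31 + 31 + 29 + 7 = 102 days (rest of November, December, January, February, March).
102 ÷ 7 = 14 full weeks with remainder 4, so 14 more Saturdays after the first → 15.

15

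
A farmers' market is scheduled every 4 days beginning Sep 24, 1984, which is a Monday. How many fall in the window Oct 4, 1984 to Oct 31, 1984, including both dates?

7

Occurrences land 4·i days after Sep 24, 1984 for i = 0, 1, 2, …
Oct 4, 1984 is 10 days after the start; 10 ÷ 4 = 2 remainder 2; since the remainder is 2, round up to i = 3. First occurrence in the window: #4 on Oct 6, 1984 (3×4 = 12 days in).
Oct 31, 1984 is 37 days after the start; 37 ÷ 4 = 9 remainder 1. Last occurrence in the window: #10 on Oct 30, 1984.
Occurrences #4 through #10: 7 in total.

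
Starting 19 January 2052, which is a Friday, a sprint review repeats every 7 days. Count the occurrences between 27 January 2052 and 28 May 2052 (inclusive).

Occurrences land 7·i days after 19 January 2052 for i = 0, 1, 2, …
27 January 2052 is 8 days after the start; 8 ÷ 7 = 1 remainder 1; since the remainder is 1, round up to i = 2. First occurrence in the window: #3 on 2 February 2052 (2×7 = 14 days in).
28 May 2052 is 130 days after the start; 130 ÷ 7 = 18 remainder 4. Last occurrence in the window: #19 on 24 May 2052.
Occurrences #3 through #19: 17 in total.

17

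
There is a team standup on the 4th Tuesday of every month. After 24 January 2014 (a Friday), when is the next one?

January 2014 starts on a Wednesday; its first Tuesday is the 7th, so the 4th Tuesday is the 28th — 28 January 2014.
28 January 2014 is after 24 January 2014, so that is the next one.

28 January 2014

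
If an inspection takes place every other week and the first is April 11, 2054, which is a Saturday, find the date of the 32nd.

June 19, 2055

The 32nd occurrence is 31 intervals after the first: 31 × 14 = 434 days after April 11, 2054.
April has 30 days — 19 days to the end of April leaves 415.
From end of April to end of 2054 is 245 days (170 left).
January has 31 days (139 left).
February has 28 days (111 left).
March has 31 days (80 left).
April has 30 days (50 left).
May has 31 days (19 left).
19 days into June → June 19, 2055.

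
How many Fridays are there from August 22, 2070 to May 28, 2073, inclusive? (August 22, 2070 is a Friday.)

August 22, 2070 is a Friday; the first Friday on or after it is August 22, 2070.
From August 22, 2070 to May 28, 2073: 131 + 365 + 366 + 148 = 1010 days (rest of 2070, 2071, 2072, to May 28, 2073 in 2073).
1010 ÷ 7 = 144 full weeks with remainder 2, so 144 more Fridays after the first → 145.

145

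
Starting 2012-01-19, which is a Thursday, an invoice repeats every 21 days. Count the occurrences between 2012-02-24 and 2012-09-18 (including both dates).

10

Occurrences land 21·i days after 2012-01-19 for i = 0, 1, 2, …
2012-02-24 is 36 days after the start; 36 ÷ 21 = 1 remainder 15; since the remainder is 15, round up to i = 2. First occurrence in the window: #3 on 2012-03-01 (2×21 = 42 days in).
2012-09-18 is 243 days after the start; 243 ÷ 21 = 11 remainder 12. Last occurrence in the window: #12 on 2012-09-06.
Occurrences #3 through #12: 10 in total.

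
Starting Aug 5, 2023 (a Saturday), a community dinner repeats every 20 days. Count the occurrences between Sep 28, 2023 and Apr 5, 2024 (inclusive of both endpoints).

Occurrences land 20·i days after Aug 5, 2023 for i = 0, 1, 2, …
Sep 28, 2023 is 54 days after the start; 54 ÷ 20 = 2 remainder 14; since the remainder is 14, round up to i = 3. First occurrence in the window: #4 on Oct 4, 2023 (3×20 = 60 days in).
Apr 5, 2024 is 244 days after the start; 244 ÷ 20 = 12 remainder 4. Last occurrence in the window: #13 on Apr 1, 2024.
Occurrences #4 through #13: 10 in total.

10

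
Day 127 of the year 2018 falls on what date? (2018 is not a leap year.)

Jan has 31 days (127 − 31 = 96 remain).
Feb has 28 days (96 − 28 = 68 remain).
Mar has 31 days (68 − 31 = 37 remain).
Apr has 30 days (37 − 30 = 7 remain).
7 into May → May 7.

May 7, 2018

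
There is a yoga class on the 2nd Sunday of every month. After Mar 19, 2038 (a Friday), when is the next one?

Mar 2038 starts on a Monday; its first Sunday is the 7th, so the 2nd Sunday is the 14th — Mar 14, 2038.
That is not after Mar 19, 2038, so look at Apr 2038.
Apr 2038 starts on a Thursday; its first Sunday is the 4th, so the 2nd Sunday is the 11th — Apr 11, 2038.

Apr 11, 2038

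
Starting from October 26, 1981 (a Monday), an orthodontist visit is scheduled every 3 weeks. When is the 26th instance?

The 26th occurrence is 25 intervals after the first: 25 × 21 = 525 days after October 26, 1981.
October has 31 days — 5 days to the end of October leaves 520.
From end of October to end of 1981 is 61 days (459 left).
1982 has 365 days (94 left).
January has 31 days (63 left).
February has 28 days (35 left).
March has 31 days (4 left).
4 days into April → April 4, 1983.

April 4, 1983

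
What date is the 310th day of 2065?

November 6, 2065

January has 31 days (310 − 31 = 279 remain).
February has 28 days (279 − 28 = 251 remain).
March has 31 days (251 − 31 = 220 remain).
April has 30 days (220 − 30 = 190 remain).
May has 31 days (190 − 31 = 159 remain).
June has 30 days (159 − 30 = 129 remain).
July has 31 days (129 − 31 = 98 remain).
August has 31 days (98 − 31 = 67 remain).
September has 30 days (67 − 30 = 37 remain).
October has 31 days (37 − 31 = 6 remain).
6 into November → November 6.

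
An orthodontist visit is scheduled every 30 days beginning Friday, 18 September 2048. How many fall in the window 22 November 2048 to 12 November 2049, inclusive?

12

Occurrences land 30·i days after 18 September 2048 for i = 0, 1, 2, …
22 November 2048 is 65 days after the start; 65 ÷ 30 = 2 remainder 5; since the remainder is 5, round up to i = 3. First occurrence in the window: #4 on 17 December 2048 (3×30 = 90 days in).
12 November 2049 is 420 days after the start; 420 ÷ 30 = 14 remainder 0. Last occurrence in the window: #15 on 12 November 2049.
Occurrences #4 through #15: 12 in total.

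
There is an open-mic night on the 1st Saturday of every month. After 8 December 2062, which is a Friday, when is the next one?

6 January 2063

December 2062 starts on a Friday, so its 1st Saturday is 2 December 2062 (1 day in).
That is not after 8 December 2062, so look at January 2063.
January 2063 starts on a Monday, so its 1st Saturday is 6 January 2063 (5 days in).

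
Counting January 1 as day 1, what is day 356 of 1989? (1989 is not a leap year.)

1989-12-22

January has 31 days (356 − 31 = 325 remain).
February has 28 days (325 − 28 = 297 remain).
March has 31 days (297 − 31 = 266 remain).
April has 30 days (266 − 30 = 236 remain).
May has 31 days (236 − 31 = 205 remain).
June has 30 days (205 − 30 = 175 remain).
July has 31 days (175 − 31 = 144 remain).
August has 31 days (144 − 31 = 113 remain).
September has 30 days (113 − 30 = 83 remain).
October has 31 days (83 − 31 = 52 remain).
November has 30 days (52 − 30 = 22 remain).
22 into December → December 22.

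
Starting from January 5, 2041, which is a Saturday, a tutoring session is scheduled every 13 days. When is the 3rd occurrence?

The 3rd occurrence is 2 intervals after the first: 2 × 13 = 26 days after January 5, 2041.
26 days later is January 31, 2041.

January 31, 2041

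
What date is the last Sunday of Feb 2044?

The first Sunday of Feb 2044 is Feb 7.
Feb 2044 has 29 days. Adding weeks: 7, 14, 21, 28 — the last one ≤ 29 is the 28th.

Feb 28, 2044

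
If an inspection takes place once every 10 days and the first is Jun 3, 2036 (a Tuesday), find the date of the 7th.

Aug 2, 2036

The 7th occurrence is 6 intervals after the first: 6 × 10 = 60 days after Jun 3, 2036.
Jun has 30 days — 27 days to the end of Jun leaves 33.
Jul has 31 days (2 left).
2 days into Aug → Aug 2, 2036.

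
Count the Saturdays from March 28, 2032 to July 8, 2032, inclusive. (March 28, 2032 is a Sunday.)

March 28, 2032 is a Sunday; the first Saturday on or after it is April 3, 2032 (6 days later).
From April 3, 2032 to July 8, 2032: 27 + 31 + 30 + 8 = 96 days (rest of April, May, June, July).
96 ÷ 7 = 13 full weeks with remainder 5, so 13 more Saturdays after the first → 14.

14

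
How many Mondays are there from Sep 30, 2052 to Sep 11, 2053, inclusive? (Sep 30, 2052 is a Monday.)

Sep 30, 2052 is a Monday; the first Monday on or after it is Sep 30, 2052.
From Sep 30, 2052 to Sep 11, 2053: 92 + 254 = 346 days (rest of 2052, to Sep 11, 2053 in 2053).
346 ÷ 7 = 49 full weeks with remainder 3, so 49 more Mondays after the first → 50.

50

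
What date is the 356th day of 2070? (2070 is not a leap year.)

Dec 22, 2070

Jan has 31 days (356 − 31 = 325 remain).
Feb has 28 days (325 − 28 = 297 remain).
Mar has 31 days (297 − 31 = 266 remain).
Apr has 30 days (266 − 30 = 236 remain).
May has 31 days (236 − 31 = 205 remain).
Jun has 30 days (205 − 30 = 175 remain).
Jul has 31 days (175 − 31 = 144 remain).
Aug has 31 days (144 − 31 = 113 remain).
Sep has 30 days (113 − 30 = 83 remain).
Oct has 31 days (83 − 31 = 52 remain).
Nov has 30 days (52 − 30 = 22 remain).
22 into Dec → Dec 22.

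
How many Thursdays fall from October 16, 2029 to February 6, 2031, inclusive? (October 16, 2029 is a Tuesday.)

October 16, 2029 is a Tuesday; the first Thursday on or after it is October 18, 2029 (2 days later).
From October 18, 2029 to February 6, 2031: 74 + 365 + 37 = 476 days (rest of 2029, 2030, to February 6, 2031 in 2031).
476 ÷ 7 = 68 full weeks with remainder 0, so 68 more Thursdays after the first → 69.

69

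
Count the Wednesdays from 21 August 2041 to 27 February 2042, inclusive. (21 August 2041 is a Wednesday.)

28

21 August 2041 is a Wednesday; the first Wednesday on or after it is 21 August 2041.
From 21 August 2041 to 27 February 2042: 10 + 30 + 31 + 30 + 31 + 31 + 27 = 190 days (rest of August, September, October, November, December, January, February).
190 ÷ 7 = 27 full weeks with remainder 1, so 27 more Wednesdays after the first → 28.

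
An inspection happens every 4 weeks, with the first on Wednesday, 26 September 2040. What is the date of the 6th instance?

The 6th occurrence is 5 intervals after the first: 5 × 28 = 140 days after 26 September 2040.
September has 30 days — 4 days to the end of September leaves 136.
October has 31 days (105 left).
November has 30 days (75 left).
December has 31 days (44 left).
January has 31 days (13 left).
13 days into February → 13 February 2041.

13 February 2041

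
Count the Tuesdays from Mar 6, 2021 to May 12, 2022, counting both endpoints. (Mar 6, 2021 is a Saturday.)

Mar 6, 2021 is a Saturday; the first Tuesday on or after it is Mar 9, 2021 (3 days later).
From Mar 9, 2021 to May 12, 2022: 297 + 132 = 429 days (rest of 2021, to May 12, 2022 in 2022).
429 ÷ 7 = 61 full weeks with remainder 2, so 61 more Tuesdays after the first → 62.

62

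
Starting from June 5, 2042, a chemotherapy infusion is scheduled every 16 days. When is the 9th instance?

October 11, 2042

The 9th occurrence is 8 intervals after the first: 8 × 16 = 128 days after June 5, 2042.
June has 30 days — 25 days to the end of June leaves 103.
July has 31 days (72 left).
August has 31 days (41 left).
September has 30 days (11 left).
11 days into October → October 11, 2042.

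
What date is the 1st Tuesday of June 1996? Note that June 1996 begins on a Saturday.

June 1996 begins on a Saturday, so the first Tuesday is June 4 (3 days later).

June 4, 1996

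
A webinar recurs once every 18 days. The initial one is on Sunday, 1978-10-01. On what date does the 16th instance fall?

1979-06-28

The 16th occurrence is 15 intervals after the first: 15 × 18 = 270 days after 1978-10-01.
October has 31 days — 30 days to the end of October leaves 240.
November has 30 days (210 left).
December has 31 days (179 left).
January has 31 days (148 left).
February has 28 days (120 left).
March has 31 days (89 left).
April has 30 days (59 left).
May has 31 days (28 left).
28 days into June → 1979-06-28.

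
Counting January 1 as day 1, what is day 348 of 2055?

Dec 14, 2055

Jan has 31 days (348 − 31 = 317 remain).
Feb has 28 days (317 − 28 = 289 remain).
Mar has 31 days (289 − 31 = 258 remain).
Apr has 30 days (258 − 30 = 228 remain).
May has 31 days (228 − 31 = 197 remain).
Jun has 30 days (197 − 30 = 167 remain).
Jul has 31 days (167 − 31 = 136 remain).
Aug has 31 days (136 − 31 = 105 remain).
Sep has 30 days (105 − 30 = 75 remain).
Oct has 31 days (75 − 31 = 44 remain).
Nov has 30 days (44 − 30 = 14 remain).
14 into Dec → Dec 14.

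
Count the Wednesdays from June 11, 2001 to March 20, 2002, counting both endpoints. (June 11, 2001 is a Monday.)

June 11, 2001 is a Monday; the first Wednesday on or after it is June 13, 2001 (2 days later).
From June 13, 2001 to March 20, 2002: 17 + 31 + 31 + 30 + 31 + 30 + 31 + 31 + 28 + 20 = 280 days (rest of June, July, August, September, October, November, December, January, February, March).
280 ÷ 7 = 40 full weeks with remainder 0, so 40 more Wednesdays after the first → 41.

41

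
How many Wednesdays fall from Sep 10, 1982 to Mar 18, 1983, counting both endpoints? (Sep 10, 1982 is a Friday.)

Sep 10, 1982 is a Friday; the first Wednesday on or after it is Sep 15, 1982 (5 days later).
From Sep 15, 1982 to Mar 18, 1983: 15 + 31 + 30 + 31 + 31 + 28 + 18 = 184 days (rest of Sep, Oct, Nov, Dec, Jan, Feb, Mar).
184 ÷ 7 = 26 full weeks with remainder 2, so 26 more Wednesdays after the first → 27.

27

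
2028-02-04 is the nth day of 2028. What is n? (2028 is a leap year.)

35

Days in months before February: 31 = 31.
Plus 4 days into February → day 35.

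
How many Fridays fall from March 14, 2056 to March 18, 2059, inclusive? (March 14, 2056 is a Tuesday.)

March 14, 2056 is a Tuesday; the first Friday on or after it is March 17, 2056 (3 days later).
From March 17, 2056 to March 18, 2059: 289 + 365 + 365 + 77 = 1096 days (rest of 2056, 2057, 2058, to March 18, 2059 in 2059).
1096 ÷ 7 = 156 full weeks with remainder 4, so 156 more Fridays after the first → 157.

157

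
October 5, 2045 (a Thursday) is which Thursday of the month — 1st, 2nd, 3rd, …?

Day 5 falls in week ⌈5/7⌉ of the month.
Days 1–7 hold the 1st Thursday, 8–14 the 2nd, 15–21 the 3rd, 22–28 the 4th, 29–31 the 5th.
5 is in the range for the 1st.

1st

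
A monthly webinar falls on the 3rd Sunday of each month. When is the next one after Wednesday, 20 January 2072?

January 2072 starts on a Friday; its first Sunday is the 3rd, so the 3rd Sunday is the 17th — 17 January 2072.
That is not after 20 January 2072, so look at February 2072.
February 2072 starts on a Monday; its first Sunday is the 7th, so the 3rd Sunday is the 21st — 21 February 2072.

21 February 2072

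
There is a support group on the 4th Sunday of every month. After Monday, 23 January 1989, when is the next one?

26 February 1989

January 1989 starts on a Sunday; its first Sunday is the 1st, so the 4th Sunday is the 22nd — 22 January 1989.
That is not after 23 January 1989, so look at February 1989.
February 1989 starts on a Wednesday; its first Sunday is the 5th, so the 4th Sunday is the 26th — 26 February 1989.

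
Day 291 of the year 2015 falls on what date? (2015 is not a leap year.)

2015-10-18

January has 31 days (291 − 31 = 260 remain).
February has 28 days (260 − 28 = 232 remain).
March has 31 days (232 − 31 = 201 remain).
April has 30 days (201 − 30 = 171 remain).
May has 31 days (171 − 31 = 140 remain).
June has 30 days (140 − 30 = 110 remain).
July has 31 days (110 − 31 = 79 remain).
August has 31 days (79 − 31 = 48 remain).
September has 30 days (48 − 30 = 18 remain).
18 into October → October 18.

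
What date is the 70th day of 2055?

Mar 11, 2055

Jan has 31 days (70 − 31 = 39 remain).
Feb has 28 days (39 − 28 = 11 remain).
11 into Mar → Mar 11.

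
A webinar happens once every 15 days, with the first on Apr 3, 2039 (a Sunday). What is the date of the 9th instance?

The 9th occurrence is 8 intervals after the first: 8 × 15 = 120 days after Apr 3, 2039.
Apr has 30 days — 27 days to the end of Apr leaves 93.
May has 31 days (62 left).
Jun has 30 days (32 left).
Jul has 31 days (1 left).
1 day into Aug → Aug 1, 2039.

Aug 1, 2039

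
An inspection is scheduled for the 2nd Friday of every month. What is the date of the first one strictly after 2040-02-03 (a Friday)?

February 2040 starts on a Wednesday; its first Friday is the 3rd, so the 2nd Friday is the 10th — 2040-02-10.
2040-02-10 is after 2040-02-03, so that is the next one.

2040-02-10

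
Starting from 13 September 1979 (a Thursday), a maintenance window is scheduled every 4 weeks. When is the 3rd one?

The 3rd occurrence is 2 intervals after the first: 2 × 28 = 56 days after 13 September 1979.
September has 30 days — 17 days to the end of September leaves 39.
October has 31 days (8 left).
8 days into November → 8 November 1979.

8 November 1979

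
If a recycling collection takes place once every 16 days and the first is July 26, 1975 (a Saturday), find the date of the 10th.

December 17, 1975

The 10th occurrence is 9 intervals after the first: 9 × 16 = 144 days after July 26, 1975.
July has 31 days — 5 days to the end of July leaves 139.
August has 31 days (108 left).
September has 30 days (78 left).
October has 31 days (47 left).
November has 30 days (17 left).
17 days into December → December 17, 1975.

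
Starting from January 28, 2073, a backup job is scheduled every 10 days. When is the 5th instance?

The 5th occurrence is 4 intervals after the first: 4 × 10 = 40 days after January 28, 2073.
January has 31 days — 3 days to the end of January leaves 37.
February has 28 days (9 left).
9 days into March → March 9, 2073.

March 9, 2073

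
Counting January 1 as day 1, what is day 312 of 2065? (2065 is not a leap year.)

January has 31 days (312 − 31 = 281 remain).
February has 28 days (281 − 28 = 253 remain).
March has 31 days (253 − 31 = 222 remain).
April has 30 days (222 − 30 = 192 remain).
May has 31 days (192 − 31 = 161 remain).
June has 30 days (161 − 30 = 131 remain).
July has 31 days (131 − 31 = 100 remain).
August has 31 days (100 − 31 = 69 remain).
September has 30 days (69 − 30 = 39 remain).
October has 31 days (39 − 31 = 8 remain).
8 into November → November 8.

2065-11-08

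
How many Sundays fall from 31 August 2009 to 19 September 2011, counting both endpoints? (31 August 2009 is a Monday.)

31 August 2009 is a Monday; the first Sunday on or after it is 6 September 2009 (6 days later).
From 6 September 2009 to 19 September 2011: 116 + 365 + 262 = 743 days (rest of 2009, 2010, to 19 September 2011 in 2011).
743 ÷ 7 = 106 full weeks with remainder 1, so 106 more Sundays after the first → 107.

107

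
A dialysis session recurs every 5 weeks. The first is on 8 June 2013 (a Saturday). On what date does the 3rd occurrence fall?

The 3rd occurrence is 2 intervals after the first: 2 × 35 = 70 days after 8 June 2013.
June has 30 days — 22 days to the end of June leaves 48.
July has 31 days (17 left).
17 days into August → 17 August 2013.

17 August 2013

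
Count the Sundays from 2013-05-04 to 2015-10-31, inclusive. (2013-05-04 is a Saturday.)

2013-05-04 is a Saturday; the first Sunday on or after it is 2013-05-05 (1 day later).
From 2013-05-05 to 2015-10-31: 240 + 365 + 304 = 909 days (rest of 2013, 2014, to 2015-10-31 in 2015).
909 ÷ 7 = 129 full weeks with remainder 6, so 129 more Sundays after the first → 130.

130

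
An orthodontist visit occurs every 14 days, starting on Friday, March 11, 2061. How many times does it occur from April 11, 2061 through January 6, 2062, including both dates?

Occurrences land 14·i days after March 11, 2061 for i = 0, 1, 2, …
April 11, 2061 is 31 days after the start; 31 ÷ 14 = 2 remainder 3; since the remainder is 3, round up to i = 3. First occurrence in the window: #4 on April 22, 2061 (3×14 = 42 days in).
January 6, 2062 is 301 days after the start; 301 ÷ 14 = 21 remainder 7. Last occurrence in the window: #22 on December 30, 2061.
Occurrences #4 through #22: 19 in total.

19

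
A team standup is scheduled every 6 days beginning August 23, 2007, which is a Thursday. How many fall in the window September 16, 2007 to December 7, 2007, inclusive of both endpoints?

14

Occurrences land 6·i days after August 23, 2007 for i = 0, 1, 2, …
September 16, 2007 is 24 days after the start; 24 ÷ 6 = 4 remainder 0. First occurrence in the window: #5 on September 16, 2007 (4×6 = 24 days in).
December 7, 2007 is 106 days after the start; 106 ÷ 6 = 17 remainder 4. Last occurrence in the window: #18 on December 3, 2007.
Occurrences #5 through #18: 14 in total.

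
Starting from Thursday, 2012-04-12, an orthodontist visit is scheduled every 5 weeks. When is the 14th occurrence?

The 14th occurrence is 13 intervals after the first: 13 × 35 = 455 days after 2012-04-12.
April has 30 days — 18 days to the end of April leaves 437.
From end of April to end of 2012 is 245 days (192 left).
January has 31 days (161 left).
February has 28 days (133 left).
March has 31 days (102 left).
April has 30 days (72 left).
May has 31 days (41 left).
June has 30 days (11 left).
11 days into July → 2013-07-11.

2013-07-11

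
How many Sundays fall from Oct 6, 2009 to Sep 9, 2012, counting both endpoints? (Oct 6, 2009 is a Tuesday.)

Oct 6, 2009 is a Tuesday; the first Sunday on or after it is Oct 11, 2009 (5 days later).
From Oct 11, 2009 to Sep 9, 2012: 81 + 365 + 365 + 253 = 1064 days (rest of 2009, 2010, 2011, to Sep 9, 2012 in 2012).
1064 ÷ 7 = 152 full weeks with remainder 0, so 152 more Sundays after the first → 153.

153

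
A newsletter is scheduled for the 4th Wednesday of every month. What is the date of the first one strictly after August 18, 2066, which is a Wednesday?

August 2066 starts on a Sunday; its first Wednesday is the 4th, so the 4th Wednesday is the 25th — August 25, 2066.
August 25, 2066 is after August 18, 2066, so that is the next one.

August 25, 2066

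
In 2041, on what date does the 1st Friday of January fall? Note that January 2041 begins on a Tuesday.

January 4, 2041

January 2041 begins on a Tuesday, so the first Friday is January 4 (3 days later).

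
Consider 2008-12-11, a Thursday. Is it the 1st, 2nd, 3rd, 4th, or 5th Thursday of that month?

Day 11 falls in week ⌈11/7⌉ of the month.
Days 1–7 hold the 1st Thursday, 8–14 the 2nd, 15–21 the 3rd, 22–28 the 4th, 29–31 the 5th.
11 is in the range for the 2nd.

2nd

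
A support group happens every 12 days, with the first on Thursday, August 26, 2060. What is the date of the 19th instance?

March 30, 2061

The 19th occurrence is 18 intervals after the first: 18 × 12 = 216 days after August 26, 2060.
August has 31 days — 5 days to the end of August leaves 211.
September has 30 days (181 left).
October has 31 days (150 left).
November has 30 days (120 left).
December has 31 days (89 left).
January has 31 days (58 left).
February has 28 days (30 left).
30 days into March → March 30, 2061.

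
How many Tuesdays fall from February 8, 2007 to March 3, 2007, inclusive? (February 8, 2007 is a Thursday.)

3

February 8, 2007 is a Thursday; the first Tuesday on or after it is February 13, 2007 (5 days later).
From February 13, 2007 to March 3, 2007: 15 + 3 = 18 days (rest of February, March).
18 ÷ 7 = 2 full weeks with remainder 4, so 2 more Tuesdays after the first → 3.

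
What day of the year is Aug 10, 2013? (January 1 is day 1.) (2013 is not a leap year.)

222

Days in months before Aug: 31 + 28 + 31 + 30 + 31 + 30 + 31 = 212.
Plus 10 days into Aug → day 222.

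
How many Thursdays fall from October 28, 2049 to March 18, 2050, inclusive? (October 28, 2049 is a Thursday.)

October 28, 2049 is a Thursday; the first Thursday on or after it is October 28, 2049.
From October 28, 2049 to March 18, 2050: 3 + 30 + 31 + 31 + 28 + 18 = 141 days (rest of October, November, December, January, February, March).
141 ÷ 7 = 20 full weeks with remainder 1, so 20 more Thursdays after the first → 21.

21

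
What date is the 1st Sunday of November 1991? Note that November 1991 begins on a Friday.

November 1991 begins on a Friday, so the first Sunday is November 3 (2 days later).

November 3, 1991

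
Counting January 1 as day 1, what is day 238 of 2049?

January has 31 days (238 − 31 = 207 remain).
February has 28 days (207 − 28 = 179 remain).
March has 31 days (179 − 31 = 148 remain).
April has 30 days (148 − 30 = 118 remain).
May has 31 days (118 − 31 = 87 remain).
June has 30 days (87 − 30 = 57 remain).
July has 31 days (57 − 31 = 26 remain).
26 into August → August 26.

2049-08-26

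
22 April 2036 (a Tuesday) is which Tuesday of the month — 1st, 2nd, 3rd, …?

Day 22 falls in week ⌈22/7⌉ of the month.
Days 1–7 hold the 1st Tuesday, 8–14 the 2nd, 15–21 the 3rd, 22–28 the 4th, 29–31 the 5th.
22 is in the range for the 4th.

4th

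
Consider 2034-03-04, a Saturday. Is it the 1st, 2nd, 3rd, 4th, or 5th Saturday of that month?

1st

Day 4 falls in week ⌈4/7⌉ of the month.
Days 1–7 hold the 1st Saturday, 8–14 the 2nd, 15–21 the 3rd, 22–28 the 4th, 29–31 the 5th.
4 is in the range for the 1st.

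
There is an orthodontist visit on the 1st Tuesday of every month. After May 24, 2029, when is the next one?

May 2029 starts on a Tuesday, so its 1st Tuesday is May 1, 2029.
That is not after May 24, 2029, so look at Jun 2029.
Jun 2029 starts on a Friday, so its 1st Tuesday is Jun 5, 2029 (4 days in).

Jun 5, 2029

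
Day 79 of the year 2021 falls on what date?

2021-03-20

January has 31 days (79 − 31 = 48 remain).
February has 28 days (48 − 28 = 20 remain).
20 into March → March 20.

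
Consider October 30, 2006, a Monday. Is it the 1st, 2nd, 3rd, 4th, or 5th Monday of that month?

5th

Day 30 falls in week ⌈30/7⌉ of the month.
Days 1–7 hold the 1st Monday, 8–14 the 2nd, 15–21 the 3rd, 22–28 the 4th, 29–31 the 5th.
30 is in the range for the 5th.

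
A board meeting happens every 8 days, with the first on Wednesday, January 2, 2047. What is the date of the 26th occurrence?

July 21, 2047

The 26th occurrence is 25 intervals after the first: 25 × 8 = 200 days after January 2, 2047.
January has 31 days — 29 days to the end of January leaves 171.
February has 28 days (143 left).
March has 31 days (112 left).
April has 30 days (82 left).
May has 31 days (51 left).
June has 30 days (21 left).
21 days into July → July 21, 2047.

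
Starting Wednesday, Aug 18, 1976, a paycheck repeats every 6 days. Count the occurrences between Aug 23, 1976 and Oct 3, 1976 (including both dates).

Occurrences land 6·i days after Aug 18, 1976 for i = 0, 1, 2, …
Aug 23, 1976 is 5 days after the start; 5 ÷ 6 = 0 remainder 5; since the remainder is 5, round up to i = 1. First occurrence in the window: #2 on Aug 24, 1976 (1×6 = 6 days in).
Oct 3, 1976 is 46 days after the start; 46 ÷ 6 = 7 remainder 4. Last occurrence in the window: #8 on Sep 29, 1976.
Occurrences #2 through #8: 7 in total.

7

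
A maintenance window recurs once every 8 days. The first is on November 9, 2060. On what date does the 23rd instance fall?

The 23rd occurrence is 22 intervals after the first: 22 × 8 = 176 days after November 9, 2060.
November has 30 days — 21 days to the end of November leaves 155.
December has 31 days (124 left).
January has 31 days (93 left).
February has 28 days (65 left).
March has 31 days (34 left).
April has 30 days (4 left).
4 days into May → May 4, 2061.

May 4, 2061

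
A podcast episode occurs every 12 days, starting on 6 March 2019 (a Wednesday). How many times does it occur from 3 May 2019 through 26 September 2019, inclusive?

13

Occurrences land 12·i days after 6 March 2019 for i = 0, 1, 2, …
3 May 2019 is 58 days after the start; 58 ÷ 12 = 4 remainder 10; since the remainder is 10, round up to i = 5. First occurrence in the window: #6 on 5 May 2019 (5×12 = 60 days in).
26 September 2019 is 204 days after the start; 204 ÷ 12 = 17 remainder 0. Last occurrence in the window: #18 on 26 September 2019.
Occurrences #6 through #18: 13 in total.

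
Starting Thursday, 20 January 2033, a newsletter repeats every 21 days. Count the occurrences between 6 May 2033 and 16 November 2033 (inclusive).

Occurrences land 21·i days after 20 January 2033 for i = 0, 1, 2, …
6 May 2033 is 106 days after the start; 106 ÷ 21 = 5 remainder 1; since the remainder is 1, round up to i = 6. First occurrence in the window: #7 on 26 May 2033 (6×21 = 126 days in).
16 November 2033 is 300 days after the start; 300 ÷ 21 = 14 remainder 6. Last occurrence in the window: #15 on 10 November 2033.
Occurrences #7 through #15: 9 in total.

9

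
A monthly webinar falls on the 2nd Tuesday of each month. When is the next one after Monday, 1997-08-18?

1997-09-09

August 1997 starts on a Friday; its first Tuesday is the 5th, so the 2nd Tuesday is the 12th — 1997-08-12.
That is not after 1997-08-18, so look at September 1997.
September 1997 starts on a Monday; its first Tuesday is the 2nd, so the 2nd Tuesday is the 9th — 1997-09-09.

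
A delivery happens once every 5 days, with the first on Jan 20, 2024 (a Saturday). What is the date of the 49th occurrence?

Sep 16, 2024

The 49th occurrence is 48 intervals after the first: 48 × 5 = 240 days after Jan 20, 2024.
Jan has 31 days — 11 days to the end of Jan leaves 229.
Feb has 29 days (200 left).
Mar has 31 days (169 left).
Apr has 30 days (139 left).
May has 31 days (108 left).
Jun has 30 days (78 left).
Jul has 31 days (47 left).
Aug has 31 days (16 left).
16 days into Sep → Sep 16, 2024.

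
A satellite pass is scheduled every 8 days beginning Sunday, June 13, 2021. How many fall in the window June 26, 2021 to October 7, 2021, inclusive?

13

Occurrences land 8·i days after June 13, 2021 for i = 0, 1, 2, …
June 26, 2021 is 13 days after the start; 13 ÷ 8 = 1 remainder 5; since the remainder is 5, round up to i = 2. First occurrence in the window: #3 on June 29, 2021 (2×8 = 16 days in).
October 7, 2021 is 116 days after the start; 116 ÷ 8 = 14 remainder 4. Last occurrence in the window: #15 on October 3, 2021.
Occurrences #3 through #15: 13 in total.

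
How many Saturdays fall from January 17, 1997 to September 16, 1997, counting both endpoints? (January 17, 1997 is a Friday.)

35

January 17, 1997 is a Friday; the first Saturday on or after it is January 18, 1997 (1 day later).
From January 18, 1997 to September 16, 1997: 13 + 28 + 31 + 30 + 31 + 30 + 31 + 31 + 16 = 241 days (rest of January, February, March, April, May, June, July, August, September).
241 ÷ 7 = 34 full weeks with remainder 3, so 34 more Saturdays after the first → 35.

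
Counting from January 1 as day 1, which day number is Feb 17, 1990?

Days in months before Feb: 31 = 31.
Plus 17 days into Feb → day 48.

48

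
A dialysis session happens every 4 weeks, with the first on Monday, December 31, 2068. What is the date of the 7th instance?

June 17, 2069

The 7th occurrence is 6 intervals after the first: 6 × 28 = 168 days after December 31, 2068.
December has 31 days — 0 days to the end of December leaves 168.
January has 31 days (137 left).
February has 28 days (109 left).
March has 31 days (78 left).
April has 30 days (48 left).
May has 31 days (17 left).
17 days into June → June 17, 2069.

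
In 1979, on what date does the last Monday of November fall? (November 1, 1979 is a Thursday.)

26 November 1979

November 1979 begins on a Thursday, so the first Monday is November 5 (4 days later).
November 1979 has 30 days. Adding weeks: 5, 12, 19, 26 — the last one ≤ 30 is the 26th.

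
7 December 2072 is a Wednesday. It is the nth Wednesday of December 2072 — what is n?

1st

Day 7 falls in week ⌈7/7⌉ of the month.
Days 1–7 hold the 1st Wednesday, 8–14 the 2nd, 15–21 the 3rd, 22–28 the 4th, 29–31 the 5th.
7 is in the range for the 1st.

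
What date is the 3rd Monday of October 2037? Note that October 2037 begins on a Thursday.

19 October 2037

October 2037 begins on a Thursday, so the first Monday is October 5 (4 days later).
The 3rd Monday is 2 weeks later: 5 + 14 = 19.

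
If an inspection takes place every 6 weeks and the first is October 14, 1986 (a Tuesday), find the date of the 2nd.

November 25, 1986

The 2nd occurrence is 1 interval after the first: 1 × 42 = 42 days after October 14, 1986.
October has 31 days — 17 days to the end of October leaves 25.
25 days into November → November 25, 1986.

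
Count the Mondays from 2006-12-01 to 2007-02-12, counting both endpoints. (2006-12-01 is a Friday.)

2006-12-01 is a Friday; the first Monday on or after it is 2006-12-04 (3 days later).
From 2006-12-04 to 2007-02-12: 27 + 31 + 12 = 70 days (rest of December, January, February).
70 ÷ 7 = 10 full weeks with remainder 0, so 10 more Mondays after the first → 11.

11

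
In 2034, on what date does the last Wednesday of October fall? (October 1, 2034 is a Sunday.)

October 2034 begins on a Sunday, so the first Wednesday is October 4 (3 days later).
October 2034 has 31 days. Adding weeks: 4, 11, 18, 25 — the last one ≤ 31 is the 25th.

October 25, 2034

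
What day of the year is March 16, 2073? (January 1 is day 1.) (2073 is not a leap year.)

Days in months before March: 31 + 28 = 59.
Plus 16 days into March → day 75.

75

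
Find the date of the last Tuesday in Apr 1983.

The first Tuesday of Apr 1983 is Apr 5.
Apr 1983 has 30 days. Adding weeks: 5, 12, 19, 26 — the last one ≤ 30 is the 26th.

Apr 26, 1983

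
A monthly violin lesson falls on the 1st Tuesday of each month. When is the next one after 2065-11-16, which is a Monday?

November 2065 starts on a Sunday, so its 1st Tuesday is 2065-11-03 (2 days in).
That is not after 2065-11-16, so look at December 2065.
December 2065 starts on a Tuesday, so its 1st Tuesday is 2065-12-01.

2065-12-01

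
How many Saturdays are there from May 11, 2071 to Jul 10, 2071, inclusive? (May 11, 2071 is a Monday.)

May 11, 2071 is a Monday; the first Saturday on or after it is May 16, 2071 (5 days later).
From May 16, 2071 to Jul 10, 2071: 15 + 30 + 10 = 55 days (rest of May, Jun, Jul).
55 ÷ 7 = 7 full weeks with remainder 6, so 7 more Saturdays after the first → 8.

8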